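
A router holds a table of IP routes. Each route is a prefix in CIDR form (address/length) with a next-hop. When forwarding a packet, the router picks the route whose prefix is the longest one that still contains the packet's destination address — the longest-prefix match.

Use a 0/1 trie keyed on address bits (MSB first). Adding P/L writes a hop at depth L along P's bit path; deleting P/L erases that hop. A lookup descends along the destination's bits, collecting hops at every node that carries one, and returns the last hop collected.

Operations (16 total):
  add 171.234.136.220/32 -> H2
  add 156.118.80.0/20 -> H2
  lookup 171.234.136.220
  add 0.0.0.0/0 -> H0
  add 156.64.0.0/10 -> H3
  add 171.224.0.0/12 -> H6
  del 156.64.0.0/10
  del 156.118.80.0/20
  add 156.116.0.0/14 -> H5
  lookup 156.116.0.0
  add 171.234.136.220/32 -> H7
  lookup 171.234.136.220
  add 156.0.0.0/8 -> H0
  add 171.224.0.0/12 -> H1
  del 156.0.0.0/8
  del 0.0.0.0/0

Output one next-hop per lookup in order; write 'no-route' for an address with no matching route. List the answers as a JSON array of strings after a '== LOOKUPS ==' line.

Process each operation:
  + 171.234.136.220/32 (H2) depth=32
  + 156.118.80.0/20 (H2) depth=20
  lookup 171.234.136.220: bits 10101011111010101000100011011100 walk d0:-→d1:-→d2:-→d3:-→d4:-→d5:-→d6:-→d7:-→d8:-→d9:-→d10:-→d11:-→d12:-→d13:-→d14:-→d15:-→d16:-→d17:-→d18:-→d19:-→d20:-→d21:-→d22:-→d23:-→d24:-→d25:-→d26:-→d27:-→d28:-→d29:-→d30:-→d31:-→d32:H2 -> H2
  + 0.0.0.0/0 (H0) depth=0
  + 156.64.0.0/10 (H3) depth=10
  + 171.224.0.0/12 (H6) depth=12
  del 156.64.0.0/10 (clear depth 10)
  del 156.118.80.0/20 (clear depth 20)
  + 156.116.0.0/14 (H5) depth=14
  lookup 156.116.0.0: bits 10011100011101 walk d0:H0→d1:-→d2:-→d3:-→d4:-→d5:-→d6:-→d7:-→d8:-→d9:-→d10:-→d11:-→d12:-→d13:-→d14:H5 -> H5
  + 171.234.136.220/32 (H7) depth=32
  lookup 171.234.136.220: bits 10101011111010101000100011011100 walk d0:H0→d1:-→d2:-→d3:-→d4:-→d5:-→d6:-→d7:-→d8:-→d9:-→d10:-→d11:-→d12:H6→d13:-→d14:-→d15:-→d16:-→d17:-→d18:-→d19:-→d20:-→d21:-→d22:-→d23:-→d24:-→d25:-→d26:-→d27:-→d28:-→d29:-→d30:-→d31:-→d32:H7 -> H7
  + 156.0.0.0/8 (H0) depth=8
  + 171.224.0.0/12 (H1) depth=12
  del 156.0.0.0/8 (clear depth 8)
  del 0.0.0.0/0 (clear depth 0)

== LOOKUPS ==
["H2","H5","H7"]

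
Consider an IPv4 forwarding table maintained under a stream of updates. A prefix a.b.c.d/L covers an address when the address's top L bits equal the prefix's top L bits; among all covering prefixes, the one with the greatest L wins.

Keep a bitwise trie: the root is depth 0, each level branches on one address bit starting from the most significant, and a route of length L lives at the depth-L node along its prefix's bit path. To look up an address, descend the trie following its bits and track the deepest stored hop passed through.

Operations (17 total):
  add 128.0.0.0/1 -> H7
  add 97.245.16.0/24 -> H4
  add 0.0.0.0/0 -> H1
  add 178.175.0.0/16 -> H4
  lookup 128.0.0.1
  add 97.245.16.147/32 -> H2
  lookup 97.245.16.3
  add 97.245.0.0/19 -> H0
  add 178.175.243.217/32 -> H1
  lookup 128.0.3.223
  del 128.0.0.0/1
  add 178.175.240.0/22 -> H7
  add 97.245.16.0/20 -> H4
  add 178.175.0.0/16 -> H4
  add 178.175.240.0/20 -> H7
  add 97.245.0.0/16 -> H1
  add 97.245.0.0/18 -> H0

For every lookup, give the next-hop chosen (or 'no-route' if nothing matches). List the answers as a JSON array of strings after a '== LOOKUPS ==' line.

Apply in order:
  + 128.0.0.0/1 (H7) depth=1
  + 97.245.16.0/24 (H4) depth=24
  + 0.0.0.0/0 (H1) depth=0
  + 178.175.0.0/16 (H4) depth=16
  lookup 128.0.0.1: bits 10 walk d0:H1→d1:H7→d2:- -> H7
  + 97.245.16.147/32 (H2) depth=32
  lookup 97.245.16.3: bits 011000011111010100010000 walk d0:H1→d1:-→d2:-→d3:-→d4:-→d5:-→d6:-→d7:-→d8:-→d9:-→d10:-→d11:-→d12:-→d13:-→d14:-→d15:-→d16:-→d17:-→d18:-→d19:-→d20:-→d21:-→d22:-→d23:-→d24:H4 -> H4
  + 97.245.0.0/19 (H0) depth=19
  + 178.175.243.217/32 (H1) depth=32
  lookup 128.0.3.223: bits 10 walk d0:H1→d1:H7→d2:- -> H7
  - 128.0.0.0/1 clear@1
  + 178.175.240.0/22 (H7) depth=22
  + 97.245.16.0/20 (H4) depth=20
  + 178.175.0.0/16 (H4) depth=16
  + 178.175.240.0/20 (H7) depth=20
  + 97.245.0.0/16 (H1) depth=16
  + 97.245.0.0/18 (H0) depth=18

== LOOKUPS ==
["H7","H4","H7"]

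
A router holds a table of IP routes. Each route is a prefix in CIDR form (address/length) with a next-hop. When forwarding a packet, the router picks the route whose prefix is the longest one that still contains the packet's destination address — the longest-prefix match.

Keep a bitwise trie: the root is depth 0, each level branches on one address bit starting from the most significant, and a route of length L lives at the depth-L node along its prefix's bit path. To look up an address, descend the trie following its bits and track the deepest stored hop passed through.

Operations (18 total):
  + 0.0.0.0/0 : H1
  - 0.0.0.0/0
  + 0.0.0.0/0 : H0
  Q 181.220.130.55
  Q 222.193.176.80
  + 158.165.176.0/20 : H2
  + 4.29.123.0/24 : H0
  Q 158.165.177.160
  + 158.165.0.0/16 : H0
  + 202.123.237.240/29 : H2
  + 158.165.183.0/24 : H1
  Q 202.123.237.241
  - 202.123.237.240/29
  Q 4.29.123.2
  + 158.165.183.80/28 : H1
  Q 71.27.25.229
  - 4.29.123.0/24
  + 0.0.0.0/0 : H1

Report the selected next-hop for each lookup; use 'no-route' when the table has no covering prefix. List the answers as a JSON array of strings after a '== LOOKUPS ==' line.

Apply in order:
  add 0.0.0.0/0 -> H1 at depth 0
  - 0.0.0.0/0 clear@0
  add 0.0.0.0/0 -> H0 at depth 0
  ? 181.220.130.55  path d0:H0  best=H0
  ? 222.193.176.80  path d0:H0  best=H0
  add 158.165.176.0/20 -> H2 at depth 20
  add 4.29.123.0/24 -> H0 at depth 24
  ? 158.165.177.160  path d0:H0→d1:-→d2:-→d3:-→d4:-→d5:-→d6:-→d7:-→d8:-→d9:-→d10:-→d11:-→d12:-→d13:-→d14:-→d15:-→d16:-→d17:-→d18:-→d19:-→d20:H2  best=H2
  add 158.165.0.0/16 -> H0 at depth 16
  add 202.123.237.240/29 -> H2 at depth 29
  add 158.165.183.0/24 -> H1 at depth 24
  ? 202.123.237.241  path d0:H0→d1:-→d2:-→d3:-→d4:-→d5:-→d6:-→d7:-→d8:-→d9:-→d10:-→d11:-→d12:-→d13:-→d14:-→d15:-→d16:-→d17:-→d18:-→d19:-→d20:-→d21:-→d22:-→d23:-→d24:-→d25:-→d26:-→d27:-→d28:-→d29:H2  best=H2
  - 202.123.237.240/29 clear@29
  ? 4.29.123.2  path d0:H0→d1:-→d2:-→d3:-→d4:-→d5:-→d6:-→d7:-→d8:-→d9:-→d10:-→d11:-→d12:-→d13:-→d14:-→d15:-→d16:-→d17:-→d18:-→d19:-→d20:-→d21:-→d22:-→d23:-→d24:H0  best=H0
  add 158.165.183.80/28 -> H1 at depth 28
  ? 71.27.25.229  path d0:H0→d1:-  best=H0
  - 4.29.123.0/24 clear@24
  add 0.0.0.0/0 -> H1 at depth 0

== LOOKUPS ==
["H0","H0","H2","H2","H0","H0"]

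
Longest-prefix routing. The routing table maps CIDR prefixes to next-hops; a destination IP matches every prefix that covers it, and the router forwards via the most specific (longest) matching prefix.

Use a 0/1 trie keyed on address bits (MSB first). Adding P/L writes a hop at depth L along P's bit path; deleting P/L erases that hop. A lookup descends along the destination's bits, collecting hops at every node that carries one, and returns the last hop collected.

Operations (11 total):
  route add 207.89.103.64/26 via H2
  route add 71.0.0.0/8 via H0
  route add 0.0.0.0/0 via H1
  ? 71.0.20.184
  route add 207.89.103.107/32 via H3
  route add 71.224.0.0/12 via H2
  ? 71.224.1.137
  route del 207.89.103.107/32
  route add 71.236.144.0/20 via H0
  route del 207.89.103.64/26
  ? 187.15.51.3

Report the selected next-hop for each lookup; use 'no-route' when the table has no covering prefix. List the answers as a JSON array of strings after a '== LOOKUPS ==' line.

Apply in order:
  add 207.89.103.64/26 -> H2 at depth 26
  add 71.0.0.0/8 -> H0 at depth 8
  add 0.0.0.0/0 -> H1 at depth 0
  Q 71.0.20.184: descend 01000111 ; hops seen [H1,H0] ; pick H0
  add 207.89.103.107/32 -> H3 at depth 32
  add 71.224.0.0/12 -> H2 at depth 12
  Q 71.224.1.137: descend 010001111110 ; hops seen [H1,H0,H2] ; pick H2
  - 207.89.103.107/32 clear@32
  add 71.236.144.0/20 -> H0 at depth 20
  - 207.89.103.64/26 clear@26
  Q 187.15.51.3: descend 1 ; hops seen [H1] ; pick H1

== LOOKUPS ==
["H0","H2","H1"]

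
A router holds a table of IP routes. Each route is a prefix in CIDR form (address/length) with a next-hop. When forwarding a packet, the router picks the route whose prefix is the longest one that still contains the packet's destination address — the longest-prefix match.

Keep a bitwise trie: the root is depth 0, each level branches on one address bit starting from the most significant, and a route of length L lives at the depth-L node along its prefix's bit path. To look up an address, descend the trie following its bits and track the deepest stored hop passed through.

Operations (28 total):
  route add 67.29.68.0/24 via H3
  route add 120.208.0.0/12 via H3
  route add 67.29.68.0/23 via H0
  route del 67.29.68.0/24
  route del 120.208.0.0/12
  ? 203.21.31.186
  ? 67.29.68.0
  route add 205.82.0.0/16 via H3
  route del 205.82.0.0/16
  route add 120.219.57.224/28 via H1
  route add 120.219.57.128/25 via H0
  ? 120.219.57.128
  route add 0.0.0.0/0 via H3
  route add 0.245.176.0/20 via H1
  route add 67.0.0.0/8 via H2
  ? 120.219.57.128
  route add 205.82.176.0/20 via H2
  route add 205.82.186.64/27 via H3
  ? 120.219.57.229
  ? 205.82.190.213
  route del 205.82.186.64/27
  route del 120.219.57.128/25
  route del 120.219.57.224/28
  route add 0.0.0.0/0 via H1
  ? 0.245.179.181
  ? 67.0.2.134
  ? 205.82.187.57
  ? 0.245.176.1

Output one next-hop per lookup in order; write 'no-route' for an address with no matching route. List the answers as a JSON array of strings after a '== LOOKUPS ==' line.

Process each operation:
  + 67.29.68.0/24 (H3) depth=24
  + 120.208.0.0/12 (H3) depth=12
  + 67.29.68.0/23 (H0) depth=23
  del 67.29.68.0/24 (clear depth 24)
  del 120.208.0.0/12 (clear depth 12)
  lookup 203.21.31.186: bits ε walk d0:- -> no-route
  lookup 67.29.68.0: bits 010000110001110101000100 walk d0:-→d1:-→d2:-→d3:-→d4:-→d5:-→d6:-→d7:-→d8:-→d9:-→d10:-→d11:-→d12:-→d13:-→d14:-→d15:-→d16:-→d17:-→d18:-→d19:-→d20:-→d21:-→d22:-→d23:H0→d24:- -> H0
  + 205.82.0.0/16 (H3) depth=16
  del 205.82.0.0/16 (clear depth 16)
  + 120.219.57.224/28 (H1) depth=28
  + 120.219.57.128/25 (H0) depth=25
  lookup 120.219.57.128: bits 0111100011011011001110011 walk d0:-→d1:-→d2:-→d3:-→d4:-→d5:-→d6:-→d7:-→d8:-→d9:-→d10:-→d11:-→d12:-→d13:-→d14:-→d15:-→d16:-→d17:-→d18:-→d19:-→d20:-→d21:-→d22:-→d23:-→d24:-→d25:H0 -> H0
  + 0.0.0.0/0 (H3) depth=0
  + 0.245.176.0/20 (H1) depth=20
  + 67.0.0.0/8 (H2) depth=8
  lookup 120.219.57.128: bits 0111100011011011001110011 walk d0:H3→d1:-→d2:-→d3:-→d4:-→d5:-→d6:-→d7:-→d8:-→d9:-→d10:-→d11:-→d12:-→d13:-→d14:-→d15:-→d16:-→d17:-→d18:-→d19:-→d20:-→d21:-→d22:-→d23:-→d24:-→d25:H0 -> H0
  + 205.82.176.0/20 (H2) depth=20
  + 205.82.186.64/27 (H3) depth=27
  lookup 120.219.57.229: bits 0111100011011011001110011110 walk d0:H3→d1:-→d2:-→d3:-→d4:-→d5:-→d6:-→d7:-→d8:-→d9:-→d10:-→d11:-→d12:-→d13:-→d14:-→d15:-→d16:-→d17:-→d18:-→d19:-→d20:-→d21:-→d22:-→d23:-→d24:-→d25:H0→d26:-→d27:-→d28:H1 -> H1
  lookup 205.82.190.213: bits 110011010101001010111 walk d0:H3→d1:-→d2:-→d3:-→d4:-→d5:-→d6:-→d7:-→d8:-→d9:-→d10:-→d11:-→d12:-→d13:-→d14:-→d15:-→d16:-→d17:-→d18:-→d19:-→d20:H2→d21:- -> H2
  del 205.82.186.64/27 (clear depth 27)
  del 120.219.57.128/25 (clear depth 25)
  del 120.219.57.224/28 (clear depth 28)
  + 0.0.0.0/0 (H1) depth=0
  lookup 0.245.179.181: bits 00000000111101011011 walk d0:H1→d1:-→d2:-→d3:-→d4:-→d5:-→d6:-→d7:-→d8:-→d9:-→d10:-→d11:-→d12:-→d13:-→d14:-→d15:-→d16:-→d17:-→d18:-→d19:-→d20:H1 -> H1
  lookup 67.0.2.134: bits 01000011000 walk d0:H1→d1:-→d2:-→d3:-→d4:-→d5:-→d6:-→d7:-→d8:H2→d9:-→d10:-→d11:- -> H2
  lookup 205.82.187.57: bits 11001101010100101011101 walk d0:H1→d1:-→d2:-→d3:-→d4:-→d5:-→d6:-→d7:-→d8:-→d9:-→d10:-→d11:-→d12:-→d13:-→d14:-→d15:-→d16:-→d17:-→d18:-→d19:-→d20:H2→d21:-→d22:-→d23:- -> H2
  lookup 0.245.176.1: bits 00000000111101011011 walk d0:H1→d1:-→d2:-→d3:-→d4:-→d5:-→d6:-→d7:-→d8:-→d9:-→d10:-→d11:-→d12:-→d13:-→d14:-→d15:-→d16:-→d17:-→d18:-→d19:-→d20:H1 -> H1

== LOOKUPS ==
["no-route","H0","H0","H0","H1","H2","H1","H2","H2","H1"]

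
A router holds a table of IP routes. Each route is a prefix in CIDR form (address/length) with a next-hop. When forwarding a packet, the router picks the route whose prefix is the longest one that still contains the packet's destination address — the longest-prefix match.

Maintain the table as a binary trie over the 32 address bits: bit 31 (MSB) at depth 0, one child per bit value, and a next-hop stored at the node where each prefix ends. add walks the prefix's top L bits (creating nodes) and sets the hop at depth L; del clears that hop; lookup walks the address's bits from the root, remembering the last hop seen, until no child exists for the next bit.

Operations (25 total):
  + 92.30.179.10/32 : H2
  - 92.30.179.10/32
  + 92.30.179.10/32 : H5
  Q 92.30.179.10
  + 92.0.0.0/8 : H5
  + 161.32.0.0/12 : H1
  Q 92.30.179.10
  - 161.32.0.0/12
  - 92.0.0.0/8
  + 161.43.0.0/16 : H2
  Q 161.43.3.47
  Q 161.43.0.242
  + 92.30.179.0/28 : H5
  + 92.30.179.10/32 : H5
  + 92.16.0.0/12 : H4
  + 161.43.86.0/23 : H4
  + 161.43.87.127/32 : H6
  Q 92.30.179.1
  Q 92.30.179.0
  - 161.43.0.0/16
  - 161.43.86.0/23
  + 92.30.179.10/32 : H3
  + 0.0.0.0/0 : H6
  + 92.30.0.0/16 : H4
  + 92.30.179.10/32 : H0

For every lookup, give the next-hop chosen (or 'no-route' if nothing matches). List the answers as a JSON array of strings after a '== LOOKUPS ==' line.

Apply in order:
  + 92.30.179.10/32 (H2) depth=32
  del 92.30.179.10/32 (clear depth 32)
  + 92.30.179.10/32 (H5) depth=32
  ? 92.30.179.10  path d0:-→d1:-→d2:-→d3:-→d4:-→d5:-→d6:-→d7:-→d8:-→d9:-→d10:-→d11:-→d12:-→d13:-→d14:-→d15:-→d16:-→d17:-→d18:-→d19:-→d20:-→d21:-→d22:-→d23:-→d24:-→d25:-→d26:-→d27:-→d28:-→d29:-→d30:-→d31:-→d32:H5  best=H5
  + 92.0.0.0/8 (H5) depth=8
  + 161.32.0.0/12 (H1) depth=12
  ? 92.30.179.10  path d0:-→d1:-→d2:-→d3:-→d4:-→d5:-→d6:-→d7:-→d8:H5→d9:-→d10:-→d11:-→d12:-→d13:-→d14:-→d15:-→d16:-→d17:-→d18:-→d19:-→d20:-→d21:-→d22:-→d23:-→d24:-→d25:-→d26:-→d27:-→d28:-→d29:-→d30:-→d31:-→d32:H5  best=H5
  del 161.32.0.0/12 (clear depth 12)
  del 92.0.0.0/8 (clear depth 8)
  + 161.43.0.0/16 (H2) depth=16
  ? 161.43.3.47  path d0:-→d1:-→d2:-→d3:-→d4:-→d5:-→d6:-→d7:-→d8:-→d9:-→d10:-→d11:-→d12:-→d13:-→d14:-→d15:-→d16:H2  best=H2
  ? 161.43.0.242  path d0:-→d1:-→d2:-→d3:-→d4:-→d5:-→d6:-→d7:-→d8:-→d9:-→d10:-→d11:-→d12:-→d13:-→d14:-→d15:-→d16:H2  best=H2
  + 92.30.179.0/28 (H5) depth=28
  + 92.30.179.10/32 (H5) depth=32
  + 92.16.0.0/12 (H4) depth=12
  + 161.43.86.0/23 (H4) depth=23
  + 161.43.87.127/32 (H6) depth=32
  ? 92.30.179.1  path d0:-→d1:-→d2:-→d3:-→d4:-→d5:-→d6:-→d7:-→d8:-→d9:-→d10:-→d11:-→d12:H4→d13:-→d14:-→d15:-→d16:-→d17:-→d18:-→d19:-→d20:-→d21:-→d22:-→d23:-→d24:-→d25:-→d26:-→d27:-→d28:H5  best=H5
  ? 92.30.179.0  path d0:-→d1:-→d2:-→d3:-→d4:-→d5:-→d6:-→d7:-→d8:-→d9:-→d10:-→d11:-→d12:H4→d13:-→d14:-→d15:-→d16:-→d17:-→d18:-→d19:-→d20:-→d21:-→d22:-→d23:-→d24:-→d25:-→d26:-→d27:-→d28:H5  best=H5
  del 161.43.0.0/16 (clear depth 16)
  del 161.43.86.0/23 (clear depth 23)
  + 92.30.179.10/32 (H3) depth=32
  + 0.0.0.0/0 (H6) depth=0
  + 92.30.0.0/16 (H4) depth=16
  + 92.30.179.10/32 (H0) depth=32

== LOOKUPS ==
["H5","H5","H2","H2","H5","H5"]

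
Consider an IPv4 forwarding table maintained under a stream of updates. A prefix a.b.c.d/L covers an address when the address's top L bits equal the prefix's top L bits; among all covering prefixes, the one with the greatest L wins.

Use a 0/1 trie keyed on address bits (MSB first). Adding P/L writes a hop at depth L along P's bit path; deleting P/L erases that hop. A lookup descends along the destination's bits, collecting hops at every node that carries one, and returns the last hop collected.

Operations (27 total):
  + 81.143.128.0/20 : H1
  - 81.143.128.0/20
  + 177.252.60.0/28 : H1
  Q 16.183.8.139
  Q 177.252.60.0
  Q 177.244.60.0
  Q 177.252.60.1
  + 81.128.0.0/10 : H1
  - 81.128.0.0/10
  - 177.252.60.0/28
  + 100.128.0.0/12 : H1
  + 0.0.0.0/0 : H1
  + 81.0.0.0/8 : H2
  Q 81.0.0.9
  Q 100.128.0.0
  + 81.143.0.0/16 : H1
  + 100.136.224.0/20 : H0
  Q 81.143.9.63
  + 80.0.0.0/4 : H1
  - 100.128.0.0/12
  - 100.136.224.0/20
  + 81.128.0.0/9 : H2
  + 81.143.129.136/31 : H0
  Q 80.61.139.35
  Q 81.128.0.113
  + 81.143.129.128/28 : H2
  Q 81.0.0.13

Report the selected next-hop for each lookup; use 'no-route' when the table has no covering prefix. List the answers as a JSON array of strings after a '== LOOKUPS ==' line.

Process each operation:
  + 81.143.128.0/20 (H1) depth=20
  del 81.143.128.0/20 (clear depth 20)
  + 177.252.60.0/28 (H1) depth=28
  ? 16.183.8.139  path d0:-→d1:-  best=no-route
  ? 177.252.60.0  path d0:-→d1:-→d2:-→d3:-→d4:-→d5:-→d6:-→d7:-→d8:-→d9:-→d10:-→d11:-→d12:-→d13:-→d14:-→d15:-→d16:-→d17:-→d18:-→d19:-→d20:-→d21:-→d22:-→d23:-→d24:-→d25:-→d26:-→d27:-→d28:H1  best=H1
  ? 177.244.60.0  path d0:-→d1:-→d2:-→d3:-→d4:-→d5:-→d6:-→d7:-→d8:-→d9:-→d10:-→d11:-→d12:-  best=no-route
  ? 177.252.60.1  path d0:-→d1:-→d2:-→d3:-→d4:-→d5:-→d6:-→d7:-→d8:-→d9:-→d10:-→d11:-→d12:-→d13:-→d14:-→d15:-→d16:-→d17:-→d18:-→d19:-→d20:-→d21:-→d22:-→d23:-→d24:-→d25:-→d26:-→d27:-→d28:H1  best=H1
  + 81.128.0.0/10 (H1) depth=10
  del 81.128.0.0/10 (clear depth 10)
  del 177.252.60.0/28 (clear depth 28)
  + 100.128.0.0/12 (H1) depth=12
  + 0.0.0.0/0 (H1) depth=0
  + 81.0.0.0/8 (H2) depth=8
  ? 81.0.0.9  path d0:H1→d1:-→d2:-→d3:-→d4:-→d5:-→d6:-→d7:-→d8:H2  best=H2
  ? 100.128.0.0  path d0:H1→d1:-→d2:-→d3:-→d4:-→d5:-→d6:-→d7:-→d8:-→d9:-→d10:-→d11:-→d12:H1  best=H1
  + 81.143.0.0/16 (H1) depth=16
  + 100.136.224.0/20 (H0) depth=20
  ? 81.143.9.63  path d0:H1→d1:-→d2:-→d3:-→d4:-→d5:-→d6:-→d7:-→d8:H2→d9:-→d10:-→d11:-→d12:-→d13:-→d14:-→d15:-→d16:H1  best=H1
  + 80.0.0.0/4 (H1) depth=4
  del 100.128.0.0/12 (clear depth 12)
  del 100.136.224.0/20 (clear depth 20)
  + 81.128.0.0/9 (H2) depth=9
  + 81.143.129.136/31 (H0) depth=31
  ? 80.61.139.35  path d0:H1→d1:-→d2:-→d3:-→d4:H1→d5:-→d6:-→d7:-  best=H1
  ? 81.128.0.113  path d0:H1→d1:-→d2:-→d3:-→d4:H1→d5:-→d6:-→d7:-→d8:H2→d9:H2→d10:-→d11:-→d12:-  best=H2
  + 81.143.129.128/28 (H2) depth=28
  ? 81.0.0.13  path d0:H1→d1:-→d2:-→d3:-→d4:H1→d5:-→d6:-→d7:-→d8:H2  best=H2

== LOOKUPS ==
["no-route","H1","no-route","H1","H2","H1","H1","H1","H2","H2"]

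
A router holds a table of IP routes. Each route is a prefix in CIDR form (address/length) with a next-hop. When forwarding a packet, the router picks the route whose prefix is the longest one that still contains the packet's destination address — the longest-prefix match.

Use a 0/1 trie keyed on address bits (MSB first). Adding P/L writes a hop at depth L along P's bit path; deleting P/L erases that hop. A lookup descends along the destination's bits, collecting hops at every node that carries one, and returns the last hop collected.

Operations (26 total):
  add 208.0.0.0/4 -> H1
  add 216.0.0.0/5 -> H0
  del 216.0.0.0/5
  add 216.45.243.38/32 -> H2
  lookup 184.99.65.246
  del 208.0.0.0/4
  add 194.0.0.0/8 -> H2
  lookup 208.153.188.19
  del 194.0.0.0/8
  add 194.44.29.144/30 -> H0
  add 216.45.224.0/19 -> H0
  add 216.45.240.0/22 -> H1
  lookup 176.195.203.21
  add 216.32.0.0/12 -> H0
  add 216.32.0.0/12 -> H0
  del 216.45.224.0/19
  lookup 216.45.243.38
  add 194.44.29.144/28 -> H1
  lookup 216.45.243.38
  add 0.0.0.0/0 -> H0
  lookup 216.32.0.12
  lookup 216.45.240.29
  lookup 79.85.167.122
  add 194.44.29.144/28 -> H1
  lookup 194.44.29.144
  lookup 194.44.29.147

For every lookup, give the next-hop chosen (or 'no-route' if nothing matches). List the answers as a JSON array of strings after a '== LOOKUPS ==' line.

Apply in order:
  + 208.0.0.0/4 (H1) depth=4
  + 216.0.0.0/5 (H0) depth=5
  del 216.0.0.0/5 (clear depth 5)
  + 216.45.243.38/32 (H2) depth=32
  ? 184.99.65.246  path d0:-→d1:-  best=no-route
  del 208.0.0.0/4 (clear depth 4)
  + 194.0.0.0/8 (H2) depth=8
  ? 208.153.188.19  path d0:-→d1:-→d2:-→d3:-→d4:-  best=no-route
  del 194.0.0.0/8 (clear depth 8)
  + 194.44.29.144/30 (H0) depth=30
  + 216.45.224.0/19 (H0) depth=19
  + 216.45.240.0/22 (H1) depth=22
  ? 176.195.203.21  path d0:-→d1:-  best=no-route
  + 216.32.0.0/12 (H0) depth=12
  + 216.32.0.0/12 (H0) depth=12
  del 216.45.224.0/19 (clear depth 19)
  ? 216.45.243.38  path d0:-→d1:-→d2:-→d3:-→d4:-→d5:-→d6:-→d7:-→d8:-→d9:-→d10:-→d11:-→d12:H0→d13:-→d14:-→d15:-→d16:-→d17:-→d18:-→d19:-→d20:-→d21:-→d22:H1→d23:-→d24:-→d25:-→d26:-→d27:-→d28:-→d29:-→d30:-→d31:-→d32:H2  best=H2
  + 194.44.29.144/28 (H1) depth=28
  ? 216.45.243.38  path d0:-→d1:-→d2:-→d3:-→d4:-→d5:-→d6:-→d7:-→d8:-→d9:-→d10:-→d11:-→d12:H0→d13:-→d14:-→d15:-→d16:-→d17:-→d18:-→d19:-→d20:-→d21:-→d22:H1→d23:-→d24:-→d25:-→d26:-→d27:-→d28:-→d29:-→d30:-→d31:-→d32:H2  best=H2
  + 0.0.0.0/0 (H0) depth=0
  ? 216.32.0.12  path d0:H0→d1:-→d2:-→d3:-→d4:-→d5:-→d6:-→d7:-→d8:-→d9:-→d10:-→d11:-→d12:H0  best=H0
  ? 216.45.240.29  path d0:H0→d1:-→d2:-→d3:-→d4:-→d5:-→d6:-→d7:-→d8:-→d9:-→d10:-→d11:-→d12:H0→d13:-→d14:-→d15:-→d16:-→d17:-→d18:-→d19:-→d20:-→d21:-→d22:H1  best=H1
  ? 79.85.167.122  path d0:H0  best=H0
  + 194.44.29.144/28 (H1) depth=28
  ? 194.44.29.144  path d0:H0→d1:-→d2:-→d3:-→d4:-→d5:-→d6:-→d7:-→d8:-→d9:-→d10:-→d11:-→d12:-→d13:-→d14:-→d15:-→d16:-→d17:-→d18:-→d19:-→d20:-→d21:-→d22:-→d23:-→d24:-→d25:-→d26:-→d27:-→d28:H1→d29:-→d30:H0  best=H0
  ? 194.44.29.147  path d0:H0→d1:-→d2:-→d3:-→d4:-→d5:-→d6:-→d7:-→d8:-→d9:-→d10:-→d11:-→d12:-→d13:-→d14:-→d15:-→d16:-→d17:-→d18:-→d19:-→d20:-→d21:-→d22:-→d23:-→d24:-→d25:-→d26:-→d27:-→d28:H1→d29:-→d30:H0  best=H0

== LOOKUPS ==
["no-route","no-route","no-route","H2","H2","H0","H1","H0","H0","H0"]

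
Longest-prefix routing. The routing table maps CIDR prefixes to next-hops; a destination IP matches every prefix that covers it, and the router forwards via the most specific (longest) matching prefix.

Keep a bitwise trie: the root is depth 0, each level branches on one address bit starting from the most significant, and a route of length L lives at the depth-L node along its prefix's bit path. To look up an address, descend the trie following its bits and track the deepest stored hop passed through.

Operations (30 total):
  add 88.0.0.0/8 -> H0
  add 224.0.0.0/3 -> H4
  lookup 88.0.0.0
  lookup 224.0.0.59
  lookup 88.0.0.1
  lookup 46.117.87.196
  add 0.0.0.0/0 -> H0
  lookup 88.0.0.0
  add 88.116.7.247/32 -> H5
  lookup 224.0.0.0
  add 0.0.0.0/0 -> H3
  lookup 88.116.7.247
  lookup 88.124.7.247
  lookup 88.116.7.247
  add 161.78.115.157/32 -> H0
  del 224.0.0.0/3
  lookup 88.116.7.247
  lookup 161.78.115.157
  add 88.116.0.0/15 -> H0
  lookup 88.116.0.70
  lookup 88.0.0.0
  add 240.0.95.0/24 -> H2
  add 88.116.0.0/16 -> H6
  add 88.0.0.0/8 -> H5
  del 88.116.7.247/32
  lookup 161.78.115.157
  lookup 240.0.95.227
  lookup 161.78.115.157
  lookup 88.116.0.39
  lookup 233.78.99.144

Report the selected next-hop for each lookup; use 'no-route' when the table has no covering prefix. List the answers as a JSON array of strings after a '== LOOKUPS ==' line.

Process each operation:
  + 88.0.0.0/8 (H0) depth=8
  + 224.0.0.0/3 (H4) depth=3
  Q 88.0.0.0: descend 01011000 ; hops seen [H0] ; pick H0
  Q 224.0.0.59: descend 111 ; hops seen [H4] ; pick H4
  Q 88.0.0.1: descend 01011000 ; hops seen [H0] ; pick H0
  Q 46.117.87.196: descend 0 ; hops seen [∅] ; pick no-route
  + 0.0.0.0/0 (H0) depth=0
  Q 88.0.0.0: descend 01011000 ; hops seen [H0,H0] ; pick H0
  + 88.116.7.247/32 (H5) depth=32
  Q 224.0.0.0: descend 111 ; hops seen [H0,H4] ; pick H4
  + 0.0.0.0/0 (H3) depth=0
  Q 88.116.7.247: descend 01011000011101000000011111110111 ; hops seen [H3,H0,H5] ; pick H5
  Q 88.124.7.247: descend 010110000111 ; hops seen [H3,H0] ; pick H0
  Q 88.116.7.247: descend 01011000011101000000011111110111 ; hops seen [H3,H0,H5] ; pick H5
  + 161.78.115.157/32 (H0) depth=32
  - 224.0.0.0/3 clear@3
  Q 88.116.7.247: descend 01011000011101000000011111110111 ; hops seen [H3,H0,H5] ; pick H5
  Q 161.78.115.157: descend 10100001010011100111001110011101 ; hops seen [H3,H0] ; pick H0
  + 88.116.0.0/15 (H0) depth=15
  Q 88.116.0.70: descend 010110000111010000000 ; hops seen [H3,H0,H0] ; pick H0
  Q 88.0.0.0: descend 010110000 ; hops seen [H3,H0] ; pick H0
  + 240.0.95.0/24 (H2) depth=24
  + 88.116.0.0/16 (H6) depth=16
  + 88.0.0.0/8 (H5) depth=8
  - 88.116.7.247/32 clear@32
  Q 161.78.115.157: descend 10100001010011100111001110011101 ; hops seen [H3,H0] ; pick H0
  Q 240.0.95.227: descend 111100000000000001011111 ; hops seen [H3,H2] ; pick H2
  Q 161.78.115.157: descend 10100001010011100111001110011101 ; hops seen [H3,H0] ; pick H0
  Q 88.116.0.39: descend 010110000111010000000 ; hops seen [H3,H5,H0,H6] ; pick H6
  Q 233.78.99.144: descend 111 ; hops seen [H3] ; pick H3

== LOOKUPS ==
["H0","H4","H0","no-route","H0","H4","H5","H0","H5","H5","H0","H0","H0","H0","H2","H0","H6","H3"]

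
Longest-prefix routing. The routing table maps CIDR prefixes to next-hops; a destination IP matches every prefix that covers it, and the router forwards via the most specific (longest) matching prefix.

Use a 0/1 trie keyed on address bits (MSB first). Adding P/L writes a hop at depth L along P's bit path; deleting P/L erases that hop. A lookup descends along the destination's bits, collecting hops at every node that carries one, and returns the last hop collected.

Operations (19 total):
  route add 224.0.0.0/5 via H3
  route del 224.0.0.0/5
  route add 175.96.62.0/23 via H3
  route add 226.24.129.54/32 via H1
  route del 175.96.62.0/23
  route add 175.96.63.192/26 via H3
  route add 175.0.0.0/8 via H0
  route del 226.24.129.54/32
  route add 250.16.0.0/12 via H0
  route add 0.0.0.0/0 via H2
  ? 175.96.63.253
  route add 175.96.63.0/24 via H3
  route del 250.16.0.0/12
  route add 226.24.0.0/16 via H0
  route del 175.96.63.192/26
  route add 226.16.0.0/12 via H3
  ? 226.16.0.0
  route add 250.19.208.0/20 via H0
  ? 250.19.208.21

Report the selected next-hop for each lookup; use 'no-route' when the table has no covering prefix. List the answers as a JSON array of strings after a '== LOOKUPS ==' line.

Trace:
  add 224.0.0.0/5 -> H3 at depth 5
  - 224.0.0.0/5 clear@5
  add 175.96.62.0/23 -> H3 at depth 23
  add 226.24.129.54/32 -> H1 at depth 32
  - 175.96.62.0/23 clear@23
  add 175.96.63.192/26 -> H3 at depth 26
  add 175.0.0.0/8 -> H0 at depth 8
  - 226.24.129.54/32 clear@32
  add 250.16.0.0/12 -> H0 at depth 12
  add 0.0.0.0/0 -> H2 at depth 0
  Q 175.96.63.253: descend 10101111011000000011111111 ; hops seen [H2,H0,H3] ; pick H3
  add 175.96.63.0/24 -> H3 at depth 24
  - 250.16.0.0/12 clear@12
  add 226.24.0.0/16 -> H0 at depth 16
  - 175.96.63.192/26 clear@26
  add 226.16.0.0/12 -> H3 at depth 12
  Q 226.16.0.0: descend 111000100001 ; hops seen [H2,H3] ; pick H3
  add 250.19.208.0/20 -> H0 at depth 20
  Q 250.19.208.21: descend 11111010000100111101 ; hops seen [H2,H0] ; pick H0

== LOOKUPS ==
["H3","H3","H0"]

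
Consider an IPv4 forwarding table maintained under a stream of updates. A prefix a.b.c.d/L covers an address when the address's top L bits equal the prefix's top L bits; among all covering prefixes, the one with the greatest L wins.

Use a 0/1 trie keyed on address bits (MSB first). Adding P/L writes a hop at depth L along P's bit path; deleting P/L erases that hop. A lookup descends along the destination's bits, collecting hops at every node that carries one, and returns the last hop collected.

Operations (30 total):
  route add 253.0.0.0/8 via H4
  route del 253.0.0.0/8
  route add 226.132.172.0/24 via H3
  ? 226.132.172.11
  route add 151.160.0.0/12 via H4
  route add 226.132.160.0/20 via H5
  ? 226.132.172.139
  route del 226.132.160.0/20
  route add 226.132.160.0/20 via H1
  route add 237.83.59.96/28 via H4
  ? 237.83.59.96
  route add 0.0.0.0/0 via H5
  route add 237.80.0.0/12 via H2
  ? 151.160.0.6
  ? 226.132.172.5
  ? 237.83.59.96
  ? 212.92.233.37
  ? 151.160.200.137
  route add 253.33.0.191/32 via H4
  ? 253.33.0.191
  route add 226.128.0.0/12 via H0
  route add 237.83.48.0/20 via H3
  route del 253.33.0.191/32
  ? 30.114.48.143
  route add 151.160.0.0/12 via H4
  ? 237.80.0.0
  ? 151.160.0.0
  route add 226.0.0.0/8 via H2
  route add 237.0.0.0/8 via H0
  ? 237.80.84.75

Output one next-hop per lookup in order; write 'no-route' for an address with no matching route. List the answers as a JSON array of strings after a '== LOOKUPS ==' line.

Process each operation:
  + 253.0.0.0/8 (H4) depth=8
  - 253.0.0.0/8 clear@8
  + 226.132.172.0/24 (H3) depth=24
  lookup 226.132.172.11: bits 111000101000010010101100 walk d0:-→d1:-→d2:-→d3:-→d4:-→d5:-→d6:-→d7:-→d8:-→d9:-→d10:-→d11:-→d12:-→d13:-→d14:-→d15:-→d16:-→d17:-→d18:-→d19:-→d20:-→d21:-→d22:-→d23:-→d24:H3 -> H3
  + 151.160.0.0/12 (H4) depth=12
  + 226.132.160.0/20 (H5) depth=20
  lookup 226.132.172.139: bits 111000101000010010101100 walk d0:-→d1:-→d2:-→d3:-→d4:-→d5:-→d6:-→d7:-→d8:-→d9:-→d10:-→d11:-→d12:-→d13:-→d14:-→d15:-→d16:-→d17:-→d18:-→d19:-→d20:H5→d21:-→d22:-→d23:-→d24:H3 -> H3
  - 226.132.160.0/20 clear@20
  + 226.132.160.0/20 (H1) depth=20
  + 237.83.59.96/28 (H4) depth=28
  lookup 237.83.59.96: bits 1110110101010011001110110110 walk d0:-→d1:-→d2:-→d3:-→d4:-→d5:-→d6:-→d7:-→d8:-→d9:-→d10:-→d11:-→d12:-→d13:-→d14:-→d15:-→d16:-→d17:-→d18:-→d19:-→d20:-→d21:-→d22:-→d23:-→d24:-→d25:-→d26:-→d27:-→d28:H4 -> H4
  + 0.0.0.0/0 (H5) depth=0
  + 237.80.0.0/12 (H2) depth=12
  lookup 151.160.0.6: bits 100101111010 walk d0:H5→d1:-→d2:-→d3:-→d4:-→d5:-→d6:-→d7:-→d8:-→d9:-→d10:-→d11:-→d12:H4 -> H4
  lookup 226.132.172.5: bits 111000101000010010101100 walk d0:H5→d1:-→d2:-→d3:-→d4:-→d5:-→d6:-→d7:-→d8:-→d9:-→d10:-→d11:-→d12:-→d13:-→d14:-→d15:-→d16:-→d17:-→d18:-→d19:-→d20:H1→d21:-→d22:-→d23:-→d24:H3 -> H3
  lookup 237.83.59.96: bits 1110110101010011001110110110 walk d0:H5→d1:-→d2:-→d3:-→d4:-→d5:-→d6:-→d7:-→d8:-→d9:-→d10:-→d11:-→d12:H2→d13:-→d14:-→d15:-→d16:-→d17:-→d18:-→d19:-→d20:-→d21:-→d22:-→d23:-→d24:-→d25:-→d26:-→d27:-→d28:H4 -> H4
  lookup 212.92.233.37: bits 11 walk d0:H5→d1:-→d2:- -> H5
  lookup 151.160.200.137: bits 100101111010 walk d0:H5→d1:-→d2:-→d3:-→d4:-→d5:-→d6:-→d7:-→d8:-→d9:-→d10:-→d11:-→d12:H4 -> H4
  + 253.33.0.191/32 (H4) depth=32
  lookup 253.33.0.191: bits 11111101001000010000000010111111 walk d0:H5→d1:-→d2:-→d3:-→d4:-→d5:-→d6:-→d7:-→d8:-→d9:-→d10:-→d11:-→d12:-→d13:-→d14:-→d15:-→d16:-→d17:-→d18:-→d19:-→d20:-→d21:-→d22:-→d23:-→d24:-→d25:-→d26:-→d27:-→d28:-→d29:-→d30:-→d31:-→d32:H4 -> H4
  + 226.128.0.0/12 (H0) depth=12
  + 237.83.48.0/20 (H3) depth=20
  - 253.33.0.191/32 clear@32
  lookup 30.114.48.143: bits ε walk d0:H5 -> H5
  + 151.160.0.0/12 (H4) depth=12
  lookup 237.80.0.0: bits 11101101010100 walk d0:H5→d1:-→d2:-→d3:-→d4:-→d5:-→d6:-→d7:-→d8:-→d9:-→d10:-→d11:-→d12:H2→d13:-→d14:- -> H2
  lookup 151.160.0.0: bits 100101111010 walk d0:H5→d1:-→d2:-→d3:-→d4:-→d5:-→d6:-→d7:-→d8:-→d9:-→d10:-→d11:-→d12:H4 -> H4
  + 226.0.0.0/8 (H2) depth=8
  + 237.0.0.0/8 (H0) depth=8
  lookup 237.80.84.75: bits 11101101010100 walk d0:H5→d1:-→d2:-→d3:-→d4:-→d5:-→d6:-→d7:-→d8:H0→d9:-→d10:-→d11:-→d12:H2→d13:-→d14:- -> H2

== LOOKUPS ==
["H3","H3","H4","H4","H3","H4","H5","H4","H4","H5","H2","H4","H2"]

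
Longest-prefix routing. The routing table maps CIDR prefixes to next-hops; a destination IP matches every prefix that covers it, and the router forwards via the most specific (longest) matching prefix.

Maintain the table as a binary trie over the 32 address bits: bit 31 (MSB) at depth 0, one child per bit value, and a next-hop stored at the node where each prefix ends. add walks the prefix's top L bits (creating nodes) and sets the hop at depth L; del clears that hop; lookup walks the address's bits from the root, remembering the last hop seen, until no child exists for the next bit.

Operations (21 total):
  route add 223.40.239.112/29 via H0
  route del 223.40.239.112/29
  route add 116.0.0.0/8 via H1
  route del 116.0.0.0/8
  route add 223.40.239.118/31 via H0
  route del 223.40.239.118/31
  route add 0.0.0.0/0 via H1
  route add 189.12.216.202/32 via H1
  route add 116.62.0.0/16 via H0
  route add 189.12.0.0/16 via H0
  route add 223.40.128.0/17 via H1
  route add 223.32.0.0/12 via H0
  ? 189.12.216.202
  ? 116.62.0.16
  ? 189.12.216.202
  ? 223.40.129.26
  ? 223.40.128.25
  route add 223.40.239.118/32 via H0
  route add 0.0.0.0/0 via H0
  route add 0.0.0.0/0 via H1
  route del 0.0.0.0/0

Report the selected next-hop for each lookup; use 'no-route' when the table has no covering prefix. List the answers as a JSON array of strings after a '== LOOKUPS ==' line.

Trace:
  add 223.40.239.112/29 -> H0 at depth 29
  del 223.40.239.112/29 (clear depth 29)
  add 116.0.0.0/8 -> H1 at depth 8
  del 116.0.0.0/8 (clear depth 8)
  add 223.40.239.118/31 -> H0 at depth 31
  del 223.40.239.118/31 (clear depth 31)
  add 0.0.0.0/0 -> H1 at depth 0
  add 189.12.216.202/32 -> H1 at depth 32
  add 116.62.0.0/16 -> H0 at depth 16
  add 189.12.0.0/16 -> H0 at depth 16
  add 223.40.128.0/17 -> H1 at depth 17
  add 223.32.0.0/12 -> H0 at depth 12
  Q 189.12.216.202: descend 10111101000011001101100011001010 ; hops seen [H1,H0,H1] ; pick H1
  Q 116.62.0.16: descend 0111010000111110 ; hops seen [H1,H0] ; pick H0
  Q 189.12.216.202: descend 10111101000011001101100011001010 ; hops seen [H1,H0,H1] ; pick H1
  Q 223.40.129.26: descend 11011111001010001 ; hops seen [H1,H0,H1] ; pick H1
  Q 223.40.128.25: descend 11011111001010001 ; hops seen [H1,H0,H1] ; pick H1
  add 223.40.239.118/32 -> H0 at depth 32
  add 0.0.0.0/0 -> H0 at depth 0
  add 0.0.0.0/0 -> H1 at depth 0
  del 0.0.0.0/0 (clear depth 0)

== LOOKUPS ==
["H1","H0","H1","H1","H1"]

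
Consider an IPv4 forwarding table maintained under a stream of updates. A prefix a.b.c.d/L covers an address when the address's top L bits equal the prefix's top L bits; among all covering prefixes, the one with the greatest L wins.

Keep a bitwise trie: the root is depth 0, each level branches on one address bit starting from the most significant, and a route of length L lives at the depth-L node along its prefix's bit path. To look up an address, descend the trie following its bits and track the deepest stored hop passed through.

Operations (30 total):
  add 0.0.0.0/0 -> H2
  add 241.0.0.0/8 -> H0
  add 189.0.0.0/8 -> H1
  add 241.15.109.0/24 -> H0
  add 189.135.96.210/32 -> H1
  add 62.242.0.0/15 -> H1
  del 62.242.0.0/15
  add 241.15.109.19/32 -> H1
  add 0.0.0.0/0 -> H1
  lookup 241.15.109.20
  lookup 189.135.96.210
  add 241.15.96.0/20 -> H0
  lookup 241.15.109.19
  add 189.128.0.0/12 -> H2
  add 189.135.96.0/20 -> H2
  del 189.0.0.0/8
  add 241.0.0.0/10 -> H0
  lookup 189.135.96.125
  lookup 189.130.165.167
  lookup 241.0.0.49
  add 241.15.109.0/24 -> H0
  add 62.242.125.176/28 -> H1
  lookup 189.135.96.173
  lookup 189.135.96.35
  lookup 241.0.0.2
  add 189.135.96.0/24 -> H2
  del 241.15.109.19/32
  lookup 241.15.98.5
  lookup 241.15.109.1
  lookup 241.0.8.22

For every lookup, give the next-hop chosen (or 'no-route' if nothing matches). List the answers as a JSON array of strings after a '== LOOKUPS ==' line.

Apply in order:
  + 0.0.0.0/0 (H2) depth=0
  + 241.0.0.0/8 (H0) depth=8
  + 189.0.0.0/8 (H1) depth=8
  + 241.15.109.0/24 (H0) depth=24
  + 189.135.96.210/32 (H1) depth=32
  + 62.242.0.0/15 (H1) depth=15
  del 62.242.0.0/15 (clear depth 15)
  + 241.15.109.19/32 (H1) depth=32
  + 0.0.0.0/0 (H1) depth=0
  lookup 241.15.109.20: bits 11110001000011110110110100010 walk d0:H1→d1:-→d2:-→d3:-→d4:-→d5:-→d6:-→d7:-→d8:H0→d9:-→d10:-→d11:-→d12:-→d13:-→d14:-→d15:-→d16:-→d17:-→d18:-→d19:-→d20:-→d21:-→d22:-→d23:-→d24:H0→d25:-→d26:-→d27:-→d28:-→d29:- -> H0
  lookup 189.135.96.210: bits 10111101100001110110000011010010 walk d0:H1→d1:-→d2:-→d3:-→d4:-→d5:-→d6:-→d7:-→d8:H1→d9:-→d10:-→d11:-→d12:-→d13:-→d14:-→d15:-→d16:-→d17:-→d18:-→d19:-→d20:-→d21:-→d22:-→d23:-→d24:-→d25:-→d26:-→d27:-→d28:-→d29:-→d30:-→d31:-→d32:H1 -> H1
  + 241.15.96.0/20 (H0) depth=20
  lookup 241.15.109.19: bits 11110001000011110110110100010011 walk d0:H1→d1:-→d2:-→d3:-→d4:-→d5:-→d6:-→d7:-→d8:H0→d9:-→d10:-→d11:-→d12:-→d13:-→d14:-→d15:-→d16:-→d17:-→d18:-→d19:-→d20:H0→d21:-→d22:-→d23:-→d24:H0→d25:-→d26:-→d27:-→d28:-→d29:-→d30:-→d31:-→d32:H1 -> H1
  + 189.128.0.0/12 (H2) depth=12
  + 189.135.96.0/20 (H2) depth=20
  del 189.0.0.0/8 (clear depth 8)
  + 241.0.0.0/10 (H0) depth=10
  lookup 189.135.96.125: bits 101111011000011101100000 walk d0:H1→d1:-→d2:-→d3:-→d4:-→d5:-→d6:-→d7:-→d8:-→d9:-→d10:-→d11:-→d12:H2→d13:-→d14:-→d15:-→d16:-→d17:-→d18:-→d19:-→d20:H2→d21:-→d22:-→d23:-→d24:- -> H2
  lookup 189.130.165.167: bits 1011110110000 walk d0:H1→d1:-→d2:-→d3:-→d4:-→d5:-→d6:-→d7:-→d8:-→d9:-→d10:-→d11:-→d12:H2→d13:- -> H2
  lookup 241.0.0.49: bits 111100010000 walk d0:H1→d1:-→d2:-→d3:-→d4:-→d5:-→d6:-→d7:-→d8:H0→d9:-→d10:H0→d11:-→d12:- -> H0
  + 241.15.109.0/24 (H0) depth=24
  + 62.242.125.176/28 (H1) depth=28
  lookup 189.135.96.173: bits 1011110110000111011000001 walk d0:H1→d1:-→d2:-→d3:-→d4:-→d5:-→d6:-→d7:-→d8:-→d9:-→d10:-→d11:-→d12:H2→d13:-→d14:-→d15:-→d16:-→d17:-→d18:-→d19:-→d20:H2→d21:-→d22:-→d23:-→d24:-→d25:- -> H2
  lookup 189.135.96.35: bits 101111011000011101100000 walk d0:H1→d1:-→d2:-→d3:-→d4:-→d5:-→d6:-→d7:-→d8:-→d9:-→d10:-→d11:-→d12:H2→d13:-→d14:-→d15:-→d16:-→d17:-→d18:-→d19:-→d20:H2→d21:-→d22:-→d23:-→d24:- -> H2
  lookup 241.0.0.2: bits 111100010000 walk d0:H1→d1:-→d2:-→d3:-→d4:-→d5:-→d6:-→d7:-→d8:H0→d9:-→d10:H0→d11:-→d12:- -> H0
  + 189.135.96.0/24 (H2) depth=24
  del 241.15.109.19/32 (clear depth 32)
  lookup 241.15.98.5: bits 11110001000011110110 walk d0:H1→d1:-→d2:-→d3:-→d4:-→d5:-→d6:-→d7:-→d8:H0→d9:-→d10:H0→d11:-→d12:-→d13:-→d14:-→d15:-→d16:-→d17:-→d18:-→d19:-→d20:H0 -> H0
  lookup 241.15.109.1: bits 111100010000111101101101000 walk d0:H1→d1:-→d2:-→d3:-→d4:-→d5:-→d6:-→d7:-→d8:H0→d9:-→d10:H0→d11:-→d12:-→d13:-→d14:-→d15:-→d16:-→d17:-→d18:-→d19:-→d20:H0→d21:-→d22:-→d23:-→d24:H0→d25:-→d26:-→d27:- -> H0
  lookup 241.0.8.22: bits 111100010000 walk d0:H1→d1:-→d2:-→d3:-→d4:-→d5:-→d6:-→d7:-→d8:H0→d9:-→d10:H0→d11:-→d12:- -> H0

== LOOKUPS ==
["H0","H1","H1","H2","H2","H0","H2","H2","H0","H0","H0","H0"]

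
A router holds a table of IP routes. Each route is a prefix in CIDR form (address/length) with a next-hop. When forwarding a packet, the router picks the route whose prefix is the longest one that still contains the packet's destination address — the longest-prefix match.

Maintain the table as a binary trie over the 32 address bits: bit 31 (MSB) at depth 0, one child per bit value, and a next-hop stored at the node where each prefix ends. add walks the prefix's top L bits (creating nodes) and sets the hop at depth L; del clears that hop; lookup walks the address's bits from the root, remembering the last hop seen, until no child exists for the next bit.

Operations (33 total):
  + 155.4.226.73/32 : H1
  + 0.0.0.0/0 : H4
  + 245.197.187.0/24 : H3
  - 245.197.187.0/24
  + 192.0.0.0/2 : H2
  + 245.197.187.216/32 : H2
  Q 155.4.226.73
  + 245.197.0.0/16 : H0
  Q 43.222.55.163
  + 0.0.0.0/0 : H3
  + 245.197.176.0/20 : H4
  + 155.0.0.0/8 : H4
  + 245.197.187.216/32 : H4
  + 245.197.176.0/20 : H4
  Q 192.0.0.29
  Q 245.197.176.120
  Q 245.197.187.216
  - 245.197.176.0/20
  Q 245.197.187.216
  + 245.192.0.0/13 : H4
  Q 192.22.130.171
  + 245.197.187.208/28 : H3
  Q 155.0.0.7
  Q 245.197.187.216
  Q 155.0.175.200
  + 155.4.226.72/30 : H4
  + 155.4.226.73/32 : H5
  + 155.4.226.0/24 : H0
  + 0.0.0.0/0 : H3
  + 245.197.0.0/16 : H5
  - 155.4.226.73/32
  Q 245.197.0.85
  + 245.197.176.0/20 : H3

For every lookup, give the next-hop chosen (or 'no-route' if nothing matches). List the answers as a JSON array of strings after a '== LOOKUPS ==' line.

Trace:
  + 155.4.226.73/32 (H1) depth=32
  + 0.0.0.0/0 (H4) depth=0
  + 245.197.187.0/24 (H3) depth=24
  del 245.197.187.0/24 (clear depth 24)
  + 192.0.0.0/2 (H2) depth=2
  + 245.197.187.216/32 (H2) depth=32
  ? 155.4.226.73  path d0:H4→d1:-→d2:-→d3:-→d4:-→d5:-→d6:-→d7:-→d8:-→d9:-→d10:-→d11:-→d12:-→d13:-→d14:-→d15:-→d16:-→d17:-→d18:-→d19:-→d20:-→d21:-→d22:-→d23:-→d24:-→d25:-→d26:-→d27:-→d28:-→d29:-→d30:-→d31:-→d32:H1  best=H1
  + 245.197.0.0/16 (H0) depth=16
  ? 43.222.55.163  path d0:H4  best=H4
  + 0.0.0.0/0 (H3) depth=0
  + 245.197.176.0/20 (H4) depth=20
  + 155.0.0.0/8 (H4) depth=8
  + 245.197.187.216/32 (H4) depth=32
  + 245.197.176.0/20 (H4) depth=20
  ? 192.0.0.29  path d0:H3→d1:-→d2:H2  best=H2
  ? 245.197.176.120  path d0:H3→d1:-→d2:H2→d3:-→d4:-→d5:-→d6:-→d7:-→d8:-→d9:-→d10:-→d11:-→d12:-→d13:-→d14:-→d15:-→d16:H0→d17:-→d18:-→d19:-→d20:H4  best=H4
  ? 245.197.187.216  path d0:H3→d1:-→d2:H2→d3:-→d4:-→d5:-→d6:-→d7:-→d8:-→d9:-→d10:-→d11:-→d12:-→d13:-→d14:-→d15:-→d16:H0→d17:-→d18:-→d19:-→d20:H4→d21:-→d22:-→d23:-→d24:-→d25:-→d26:-→d27:-→d28:-→d29:-→d30:-→d31:-→d32:H4  best=H4
  del 245.197.176.0/20 (clear depth 20)
  ? 245.197.187.216  path d0:H3→d1:-→d2:H2→d3:-→d4:-→d5:-→d6:-→d7:-→d8:-→d9:-→d10:-→d11:-→d12:-→d13:-→d14:-→d15:-→d16:H0→d17:-→d18:-→d19:-→d20:-→d21:-→d22:-→d23:-→d24:-→d25:-→d26:-→d27:-→d28:-→d29:-→d30:-→d31:-→d32:H4  best=H4
  + 245.192.0.0/13 (H4) depth=13
  ? 192.22.130.171  path d0:H3→d1:-→d2:H2  best=H2
  + 245.197.187.208/28 (H3) depth=28
  ? 155.0.0.7  path d0:H3→d1:-→d2:-→d3:-→d4:-→d5:-→d6:-→d7:-→d8:H4→d9:-→d10:-→d11:-→d12:-→d13:-  best=H4
  ? 245.197.187.216  path d0:H3→d1:-→d2:H2→d3:-→d4:-→d5:-→d6:-→d7:-→d8:-→d9:-→d10:-→d11:-→d12:-→d13:H4→d14:-→d15:-→d16:H0→d17:-→d18:-→d19:-→d20:-→d21:-→d22:-→d23:-→d24:-→d25:-→d26:-→d27:-→d28:H3→d29:-→d30:-→d31:-→d32:H4  best=H4
  ? 155.0.175.200  path d0:H3→d1:-→d2:-→d3:-→d4:-→d5:-→d6:-→d7:-→d8:H4→d9:-→d10:-→d11:-→d12:-→d13:-  best=H4
  + 155.4.226.72/30 (H4) depth=30
  + 155.4.226.73/32 (H5) depth=32
  + 155.4.226.0/24 (H0) depth=24
  + 0.0.0.0/0 (H3) depth=0
  + 245.197.0.0/16 (H5) depth=16
  del 155.4.226.73/32 (clear depth 32)
  ? 245.197.0.85  path d0:H3→d1:-→d2:H2→d3:-→d4:-→d5:-→d6:-→d7:-→d8:-→d9:-→d10:-→d11:-→d12:-→d13:H4→d14:-→d15:-→d16:H5  best=H5
  + 245.197.176.0/20 (H3) depth=20

== LOOKUPS ==
["H1","H4","H2","H4","H4","H4","H2","H4","H4","H4","H5"]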